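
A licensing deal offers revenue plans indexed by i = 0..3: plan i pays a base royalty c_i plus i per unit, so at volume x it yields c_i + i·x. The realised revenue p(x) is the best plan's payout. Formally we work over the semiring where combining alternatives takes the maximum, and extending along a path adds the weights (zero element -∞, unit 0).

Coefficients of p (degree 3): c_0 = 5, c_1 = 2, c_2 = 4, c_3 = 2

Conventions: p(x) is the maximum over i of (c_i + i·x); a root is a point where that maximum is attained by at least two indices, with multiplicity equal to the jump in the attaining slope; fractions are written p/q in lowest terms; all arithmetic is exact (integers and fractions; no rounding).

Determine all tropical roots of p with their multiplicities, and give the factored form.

hull edge (i=0, c=5) to (i=2, c=4): slope -1/2, span 2
hull edge (i=2, c=4) to (i=3, c=2): slope -2, span 1
Factored form: p(x) = 2 ⊗ (x ⊕ 1/2) ⊗ (x ⊕ 1/2) ⊗ (x ⊕ 2)
Answer: roots = 1/2 (mult 2), 2 (mult 1)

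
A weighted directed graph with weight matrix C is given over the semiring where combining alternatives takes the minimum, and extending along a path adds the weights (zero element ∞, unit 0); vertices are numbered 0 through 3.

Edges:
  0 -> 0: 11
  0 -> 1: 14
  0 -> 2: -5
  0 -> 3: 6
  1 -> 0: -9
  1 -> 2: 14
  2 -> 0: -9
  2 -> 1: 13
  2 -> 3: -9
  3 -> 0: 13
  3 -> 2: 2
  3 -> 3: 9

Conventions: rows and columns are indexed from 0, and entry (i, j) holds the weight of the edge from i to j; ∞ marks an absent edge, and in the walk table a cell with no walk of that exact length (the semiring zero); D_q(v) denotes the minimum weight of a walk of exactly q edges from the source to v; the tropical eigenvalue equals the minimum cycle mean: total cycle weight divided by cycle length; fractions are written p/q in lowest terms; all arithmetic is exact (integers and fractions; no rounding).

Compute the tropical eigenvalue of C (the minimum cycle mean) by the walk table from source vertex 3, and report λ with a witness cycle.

q=0: [∞, ∞, ∞, 0]
q=1: [13, ∞, 2, 9]
q=2: [-7, 15, 8, -7]
q=3: [-1, 7, -12, -1]
q=4: [-21, 1, -6, -21]
Optimal cycle mean attained by: cycle 0->2->0, total (-5) + (-9), length 2.
Answer: λ = -7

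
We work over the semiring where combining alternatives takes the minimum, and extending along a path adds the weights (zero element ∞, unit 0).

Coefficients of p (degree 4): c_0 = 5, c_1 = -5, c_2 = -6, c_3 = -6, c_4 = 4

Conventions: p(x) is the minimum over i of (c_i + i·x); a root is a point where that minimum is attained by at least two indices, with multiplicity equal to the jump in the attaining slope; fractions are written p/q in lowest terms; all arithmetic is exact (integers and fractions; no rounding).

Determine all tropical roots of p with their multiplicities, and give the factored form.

hull edge (i=0, c=5) to (i=1, c=-5): slope -10, span 1
hull edge (i=1, c=-5) to (i=2, c=-6): slope -1, span 1
hull edge (i=2, c=-6) to (i=3, c=-6): slope 0, span 1
hull edge (i=3, c=-6) to (i=4, c=4): slope 10, span 1
Factored form: p(x) = 4 ⊗ (x ⊕ (-10)) ⊗ (x ⊕ 0) ⊗ (x ⊕ 1) ⊗ (x ⊕ 10)
Answer: roots = -10 (mult 1), 0 (mult 1), 1 (mult 1), 10 (mult 1)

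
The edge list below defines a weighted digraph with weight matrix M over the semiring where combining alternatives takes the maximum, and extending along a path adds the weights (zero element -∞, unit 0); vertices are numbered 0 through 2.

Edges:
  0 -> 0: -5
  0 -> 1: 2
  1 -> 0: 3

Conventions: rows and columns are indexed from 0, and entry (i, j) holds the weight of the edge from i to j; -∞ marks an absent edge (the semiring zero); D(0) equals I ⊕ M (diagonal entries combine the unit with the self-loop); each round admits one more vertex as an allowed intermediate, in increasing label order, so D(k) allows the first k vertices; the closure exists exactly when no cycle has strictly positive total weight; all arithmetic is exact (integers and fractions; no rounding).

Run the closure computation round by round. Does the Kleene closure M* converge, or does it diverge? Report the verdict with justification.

D(0):
  [0, 2, -∞]
  [3, 0, -∞]
  [-∞, -∞, 0]
Detection: at round 1, diagonal entry (1, 1) turns strictly positive.
Key observation: the cycle 1->0->1 has total weight 3 + 2, which is strictly positive.
Answer: DIVERGES — positive cycle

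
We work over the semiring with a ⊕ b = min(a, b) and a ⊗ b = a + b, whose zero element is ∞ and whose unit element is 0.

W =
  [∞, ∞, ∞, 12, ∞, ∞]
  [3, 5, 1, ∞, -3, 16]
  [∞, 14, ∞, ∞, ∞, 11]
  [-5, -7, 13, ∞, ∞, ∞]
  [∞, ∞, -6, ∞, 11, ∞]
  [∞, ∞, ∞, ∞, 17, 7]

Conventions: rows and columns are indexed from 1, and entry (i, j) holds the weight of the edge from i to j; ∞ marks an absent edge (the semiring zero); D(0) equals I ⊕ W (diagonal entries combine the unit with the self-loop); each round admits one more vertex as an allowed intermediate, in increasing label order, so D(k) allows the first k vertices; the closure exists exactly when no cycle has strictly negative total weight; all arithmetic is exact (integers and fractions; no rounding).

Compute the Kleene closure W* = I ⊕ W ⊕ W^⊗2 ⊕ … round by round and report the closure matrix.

D(0):
  [0, ∞, ∞, 12, ∞, ∞]
  [3, 0, 1, ∞, -3, 16]
  [∞, 14, 0, ∞, ∞, 11]
  [-5, -7, 13, 0, ∞, ∞]
  [∞, ∞, -6, ∞, 0, ∞]
  [∞, ∞, ∞, ∞, 17, 0]
D(1):
  [0, ∞, ∞, 12, ∞, ∞]
  [3, 0, 1, 15, -3, 16]
  [∞, 14, 0, ∞, ∞, 11]
  [-5, -7, 13, 0, ∞, ∞]
  [∞, ∞, -6, ∞, 0, ∞]
  [∞, ∞, ∞, ∞, 17, 0]
D(2):
  [0, ∞, ∞, 12, ∞, ∞]
  [3, 0, 1, 15, -3, 16]
  [17, 14, 0, 29, 11, 11]
  [-5, -7, -6, 0, -10, 9]
  [∞, ∞, -6, ∞, 0, ∞]
  [∞, ∞, ∞, ∞, 17, 0]
D(3):
  [0, ∞, ∞, 12, ∞, ∞]
  [3, 0, 1, 15, -3, 12]
  [17, 14, 0, 29, 11, 11]
  [-5, -7, -6, 0, -10, 5]
  [11, 8, -6, 23, 0, 5]
  [∞, ∞, ∞, ∞, 17, 0]
D(4):
  [0, 5, 6, 12, 2, 17]
  [3, 0, 1, 15, -3, 12]
  [17, 14, 0, 29, 11, 11]
  [-5, -7, -6, 0, -10, 5]
  [11, 8, -6, 23, 0, 5]
  [∞, ∞, ∞, ∞, 17, 0]
D(5):
  [0, 5, -4, 12, 2, 7]
  [3, 0, -9, 15, -3, 2]
  [17, 14, 0, 29, 11, 11]
  [-5, -7, -16, 0, -10, -5]
  [11, 8, -6, 23, 0, 5]
  [28, 25, 11, 40, 17, 0]
D(6):
  [0, 5, -4, 12, 2, 7]
  [3, 0, -9, 15, -3, 2]
  [17, 14, 0, 29, 11, 11]
  [-5, -7, -16, 0, -10, -5]
  [11, 8, -6, 23, 0, 5]
  [28, 25, 11, 40, 17, 0]
Answer: W* = [[0, 5, -4, 12, 2, 7], [3, 0, -9, 15, -3, 2], [17, 14, 0, 29, 11, 11], [-5, -7, -16, 0, -10, -5], [11, 8, -6, 23, 0, 5], [28, 25, 11, 40, 17, 0]]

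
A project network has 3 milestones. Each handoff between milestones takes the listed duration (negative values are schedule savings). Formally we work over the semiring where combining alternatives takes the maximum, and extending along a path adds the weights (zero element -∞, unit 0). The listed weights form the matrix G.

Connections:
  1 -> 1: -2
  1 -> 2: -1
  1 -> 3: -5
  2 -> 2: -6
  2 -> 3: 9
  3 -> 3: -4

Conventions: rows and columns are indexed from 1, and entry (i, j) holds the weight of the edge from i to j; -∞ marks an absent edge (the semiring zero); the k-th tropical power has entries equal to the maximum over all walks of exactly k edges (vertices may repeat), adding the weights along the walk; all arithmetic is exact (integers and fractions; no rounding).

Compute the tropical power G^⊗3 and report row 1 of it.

G^⊗2:
  [-4, -3, 8]
  [-∞, -12, 5]
  [-∞, -∞, -8]
G^⊗3:
  [-6, -5, 6]
  [-∞, -18, 1]
  [-∞, -∞, -12]
Answer: row 1 of G^⊗3 = [-6, -5, 6]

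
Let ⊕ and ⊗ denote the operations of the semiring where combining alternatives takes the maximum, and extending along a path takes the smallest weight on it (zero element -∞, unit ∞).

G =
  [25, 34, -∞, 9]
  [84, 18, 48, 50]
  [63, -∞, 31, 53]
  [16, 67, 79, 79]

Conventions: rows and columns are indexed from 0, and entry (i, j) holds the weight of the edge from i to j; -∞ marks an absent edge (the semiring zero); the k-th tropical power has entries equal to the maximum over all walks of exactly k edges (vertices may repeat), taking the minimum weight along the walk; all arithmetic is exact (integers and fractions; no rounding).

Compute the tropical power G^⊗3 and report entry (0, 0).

G^⊗2:
  [34, 25, 34, 34]
  [48, 50, 50, 50]
  [31, 53, 53, 53]
  [67, 67, 79, 79]
G^⊗3:
  [34, 34, 34, 34]
  [50, 50, 50, 50]
  [53, 53, 53, 53]
  [67, 67, 79, 79]
Key observation: the optimum is the walk 0->1->2->0, with weight 34 min 48 min 63 = 34.
Optimal value attained by: walk 0->1->2->0.
Answer: (G^⊗3)[0][0] = 34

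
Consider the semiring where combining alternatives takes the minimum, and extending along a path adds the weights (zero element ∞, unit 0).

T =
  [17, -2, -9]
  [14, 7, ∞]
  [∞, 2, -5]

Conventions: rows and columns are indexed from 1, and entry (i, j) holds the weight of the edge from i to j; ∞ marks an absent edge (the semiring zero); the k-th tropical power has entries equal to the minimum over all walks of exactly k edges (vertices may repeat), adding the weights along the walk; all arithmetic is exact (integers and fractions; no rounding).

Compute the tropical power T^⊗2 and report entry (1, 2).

T^⊗2:
  [12, -7, -14]
  [21, 12, 5]
  [16, -3, -10]
Key observation: the optimum is the walk 1->3->2, with weight (-9) + 2 = -7.
Optimal value attained by: walk 1->3->2.
Answer: (T^⊗2)[1][2] = -7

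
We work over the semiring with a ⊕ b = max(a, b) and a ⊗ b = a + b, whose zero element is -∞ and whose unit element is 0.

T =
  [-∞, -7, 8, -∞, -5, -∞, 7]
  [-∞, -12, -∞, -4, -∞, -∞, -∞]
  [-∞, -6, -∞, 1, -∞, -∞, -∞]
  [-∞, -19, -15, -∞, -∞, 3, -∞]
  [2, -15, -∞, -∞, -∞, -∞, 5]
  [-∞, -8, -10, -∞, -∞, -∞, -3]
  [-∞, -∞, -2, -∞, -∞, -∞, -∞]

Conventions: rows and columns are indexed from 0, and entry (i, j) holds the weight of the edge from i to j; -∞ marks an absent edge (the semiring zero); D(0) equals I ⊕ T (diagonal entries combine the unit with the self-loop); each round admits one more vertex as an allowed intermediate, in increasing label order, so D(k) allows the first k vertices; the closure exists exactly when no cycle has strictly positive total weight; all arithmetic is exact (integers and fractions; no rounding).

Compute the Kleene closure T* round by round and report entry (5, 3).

D(0):
  [0, -7, 8, -∞, -5, -∞, 7]
  [-∞, 0, -∞, -4, -∞, -∞, -∞]
  [-∞, -6, 0, 1, -∞, -∞, -∞]
  [-∞, -19, -15, 0, -∞, 3, -∞]
  [2, -15, -∞, -∞, 0, -∞, 5]
  [-∞, -8, -10, -∞, -∞, 0, -3]
  [-∞, -∞, -2, -∞, -∞, -∞, 0]
D(1):
  [0, -7, 8, -∞, -5, -∞, 7]
  [-∞, 0, -∞, -4, -∞, -∞, -∞]
  [-∞, -6, 0, 1, -∞, -∞, -∞]
  [-∞, -19, -15, 0, -∞, 3, -∞]
  [2, -5, 10, -∞, 0, -∞, 9]
  [-∞, -8, -10, -∞, -∞, 0, -3]
  [-∞, -∞, -2, -∞, -∞, -∞, 0]
D(2):
  [0, -7, 8, -11, -5, -∞, 7]
  [-∞, 0, -∞, -4, -∞, -∞, -∞]
  [-∞, -6, 0, 1, -∞, -∞, -∞]
  [-∞, -19, -15, 0, -∞, 3, -∞]
  [2, -5, 10, -9, 0, -∞, 9]
  [-∞, -8, -10, -12, -∞, 0, -3]
  [-∞, -∞, -2, -∞, -∞, -∞, 0]
D(3):
  [0, 2, 8, 9, -5, -∞, 7]
  [-∞, 0, -∞, -4, -∞, -∞, -∞]
  [-∞, -6, 0, 1, -∞, -∞, -∞]
  [-∞, -19, -15, 0, -∞, 3, -∞]
  [2, 4, 10, 11, 0, -∞, 9]
  [-∞, -8, -10, -9, -∞, 0, -3]
  [-∞, -8, -2, -1, -∞, -∞, 0]
D(4):
  [0, 2, 8, 9, -5, 12, 7]
  [-∞, 0, -19, -4, -∞, -1, -∞]
  [-∞, -6, 0, 1, -∞, 4, -∞]
  [-∞, -19, -15, 0, -∞, 3, -∞]
  [2, 4, 10, 11, 0, 14, 9]
  [-∞, -8, -10, -9, -∞, 0, -3]
  [-∞, -8, -2, -1, -∞, 2, 0]
D(5):
  [0, 2, 8, 9, -5, 12, 7]
  [-∞, 0, -19, -4, -∞, -1, -∞]
  [-∞, -6, 0, 1, -∞, 4, -∞]
  [-∞, -19, -15, 0, -∞, 3, -∞]
  [2, 4, 10, 11, 0, 14, 9]
  [-∞, -8, -10, -9, -∞, 0, -3]
  [-∞, -8, -2, -1, -∞, 2, 0]
D(6):
  [0, 4, 8, 9, -5, 12, 9]
  [-∞, 0, -11, -4, -∞, -1, -4]
  [-∞, -4, 0, 1, -∞, 4, 1]
  [-∞, -5, -7, 0, -∞, 3, 0]
  [2, 6, 10, 11, 0, 14, 11]
  [-∞, -8, -10, -9, -∞, 0, -3]
  [-∞, -6, -2, -1, -∞, 2, 0]
D(7):
  [0, 4, 8, 9, -5, 12, 9]
  [-∞, 0, -6, -4, -∞, -1, -4]
  [-∞, -4, 0, 1, -∞, 4, 1]
  [-∞, -5, -2, 0, -∞, 3, 0]
  [2, 6, 10, 11, 0, 14, 11]
  [-∞, -8, -5, -4, -∞, 0, -3]
  [-∞, -6, -2, -1, -∞, 2, 0]
Answer: T*[5][3] = -4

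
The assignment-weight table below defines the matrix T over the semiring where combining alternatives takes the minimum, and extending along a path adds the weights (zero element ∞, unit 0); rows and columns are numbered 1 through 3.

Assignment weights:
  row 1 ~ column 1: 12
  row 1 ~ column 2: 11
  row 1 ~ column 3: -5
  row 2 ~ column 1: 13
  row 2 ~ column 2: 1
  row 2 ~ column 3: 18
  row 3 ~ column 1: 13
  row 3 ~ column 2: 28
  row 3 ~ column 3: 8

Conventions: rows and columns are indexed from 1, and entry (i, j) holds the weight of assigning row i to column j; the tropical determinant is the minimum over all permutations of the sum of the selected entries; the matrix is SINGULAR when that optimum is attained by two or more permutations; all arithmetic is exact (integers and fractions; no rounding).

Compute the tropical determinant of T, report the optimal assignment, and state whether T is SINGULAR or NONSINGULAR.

σ = (1, 2, 3): 12 + 1 + 8 = 21
σ = (1, 3, 2): 12 + 18 + 28 = 58
σ = (2, 1, 3): 11 + 13 + 8 = 32
σ = (2, 3, 1): 11 + 18 + 13 = 42
σ = (3, 1, 2): (-5) + 13 + 28 = 36
σ = (3, 2, 1): (-5) + 1 + 13 = 9
Optimal value attained by: σ = (3, 2, 1).
Answer: det⊕(T) = 9; verdict: NONSINGULAR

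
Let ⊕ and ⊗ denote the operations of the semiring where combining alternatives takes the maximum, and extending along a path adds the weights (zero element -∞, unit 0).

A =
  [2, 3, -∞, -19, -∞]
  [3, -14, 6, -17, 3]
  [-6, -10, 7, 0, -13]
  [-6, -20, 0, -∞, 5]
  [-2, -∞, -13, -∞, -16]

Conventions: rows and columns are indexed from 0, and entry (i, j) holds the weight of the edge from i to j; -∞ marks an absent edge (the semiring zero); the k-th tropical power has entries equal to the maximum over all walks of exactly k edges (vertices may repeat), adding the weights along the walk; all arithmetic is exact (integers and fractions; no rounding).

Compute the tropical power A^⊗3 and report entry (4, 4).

A^⊗2:
  [6, 5, 9, -14, 6]
  [5, 6, 13, 6, -7]
  [1, -3, 14, 7, 5]
  [3, -3, 7, 0, -11]
  [0, 1, -6, -13, -26]
A^⊗3:
  [8, 9, 16, 9, 8]
  [9, 8, 20, 13, 11]
  [8, 4, 21, 14, 12]
  [5, 6, 14, 7, 5]
  [4, 3, 7, -6, 4]
Key observation: the optimum is the walk 4->0->1->4, with weight (-2) + 3 + 3 = 4.
Optimal value attained by: walk 4->0->1->4.
Answer: (A^⊗3)[4][4] = 4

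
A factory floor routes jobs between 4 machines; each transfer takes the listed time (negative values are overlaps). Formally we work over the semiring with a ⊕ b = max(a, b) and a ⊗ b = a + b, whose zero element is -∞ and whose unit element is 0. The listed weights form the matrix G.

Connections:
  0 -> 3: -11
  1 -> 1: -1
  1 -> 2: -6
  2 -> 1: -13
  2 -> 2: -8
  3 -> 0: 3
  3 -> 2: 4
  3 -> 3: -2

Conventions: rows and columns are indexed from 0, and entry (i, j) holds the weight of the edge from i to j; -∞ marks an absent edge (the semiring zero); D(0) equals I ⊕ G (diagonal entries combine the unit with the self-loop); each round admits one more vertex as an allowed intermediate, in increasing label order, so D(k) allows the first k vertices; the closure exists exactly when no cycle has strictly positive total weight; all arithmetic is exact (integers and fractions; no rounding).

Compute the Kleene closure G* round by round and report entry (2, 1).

D(0):
  [0, -∞, -∞, -11]
  [-∞, 0, -6, -∞]
  [-∞, -13, 0, -∞]
  [3, -∞, 4, 0]
D(1):
  [0, -∞, -∞, -11]
  [-∞, 0, -6, -∞]
  [-∞, -13, 0, -∞]
  [3, -∞, 4, 0]
D(2):
  [0, -∞, -∞, -11]
  [-∞, 0, -6, -∞]
  [-∞, -13, 0, -∞]
  [3, -∞, 4, 0]
D(3):
  [0, -∞, -∞, -11]
  [-∞, 0, -6, -∞]
  [-∞, -13, 0, -∞]
  [3, -9, 4, 0]
D(4):
  [0, -20, -7, -11]
  [-∞, 0, -6, -∞]
  [-∞, -13, 0, -∞]
  [3, -9, 4, 0]
Answer: G*[2][1] = -13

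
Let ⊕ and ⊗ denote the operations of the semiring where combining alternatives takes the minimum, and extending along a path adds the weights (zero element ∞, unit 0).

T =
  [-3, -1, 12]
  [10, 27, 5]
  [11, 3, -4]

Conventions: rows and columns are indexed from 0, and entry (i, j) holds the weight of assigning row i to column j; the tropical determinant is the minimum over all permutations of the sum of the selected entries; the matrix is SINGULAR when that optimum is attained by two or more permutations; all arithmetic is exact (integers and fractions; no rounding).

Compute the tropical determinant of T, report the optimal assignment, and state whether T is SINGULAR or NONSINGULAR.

σ = (0, 1, 2): (-3) + 27 + (-4) = 20
σ = (0, 2, 1): (-3) + 5 + 3 = 5
σ = (1, 0, 2): (-1) + 10 + (-4) = 5
σ = (1, 2, 0): (-1) + 5 + 11 = 15
σ = (2, 0, 1): 12 + 10 + 3 = 25
σ = (2, 1, 0): 12 + 27 + 11 = 50
Optimal value attained by: σ = (0, 2, 1).
Answer: det⊕(T) = 5; verdict: SINGULAR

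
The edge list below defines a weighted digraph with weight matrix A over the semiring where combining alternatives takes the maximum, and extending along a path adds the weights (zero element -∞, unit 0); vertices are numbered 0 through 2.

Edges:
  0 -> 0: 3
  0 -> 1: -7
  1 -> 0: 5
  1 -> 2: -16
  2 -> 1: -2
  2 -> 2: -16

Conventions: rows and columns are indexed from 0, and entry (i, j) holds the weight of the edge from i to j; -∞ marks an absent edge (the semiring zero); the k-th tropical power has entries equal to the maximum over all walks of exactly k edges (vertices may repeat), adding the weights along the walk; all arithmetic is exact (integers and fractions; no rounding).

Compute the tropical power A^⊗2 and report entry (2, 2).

A^⊗2:
  [6, -4, -23]
  [8, -2, -32]
  [3, -18, -18]
Key observation: the optimum is the walk 2->1->2, with weight (-2) + (-16) = -18.
Optimal value attained by: walk 2->1->2.
Answer: (A^⊗2)[2][2] = -18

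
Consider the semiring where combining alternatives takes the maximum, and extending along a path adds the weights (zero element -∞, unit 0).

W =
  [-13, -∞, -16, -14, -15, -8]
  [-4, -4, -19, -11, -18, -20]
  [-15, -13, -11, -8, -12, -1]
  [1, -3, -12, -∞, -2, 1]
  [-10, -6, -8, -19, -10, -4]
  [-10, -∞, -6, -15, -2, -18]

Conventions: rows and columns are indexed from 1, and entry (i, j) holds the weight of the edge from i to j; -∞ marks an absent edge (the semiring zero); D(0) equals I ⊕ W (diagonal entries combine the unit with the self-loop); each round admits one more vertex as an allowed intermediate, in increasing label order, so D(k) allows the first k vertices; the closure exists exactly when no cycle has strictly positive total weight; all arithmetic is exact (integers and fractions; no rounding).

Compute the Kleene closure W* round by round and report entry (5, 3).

D(0):
  [0, -∞, -16, -14, -15, -8]
  [-4, 0, -19, -11, -18, -20]
  [-15, -13, 0, -8, -12, -1]
  [1, -3, -12, 0, -2, 1]
  [-10, -6, -8, -19, 0, -4]
  [-10, -∞, -6, -15, -2, 0]
D(1):
  [0, -∞, -16, -14, -15, -8]
  [-4, 0, -19, -11, -18, -12]
  [-15, -13, 0, -8, -12, -1]
  [1, -3, -12, 0, -2, 1]
  [-10, -6, -8, -19, 0, -4]
  [-10, -∞, -6, -15, -2, 0]
D(2):
  [0, -∞, -16, -14, -15, -8]
  [-4, 0, -19, -11, -18, -12]
  [-15, -13, 0, -8, -12, -1]
  [1, -3, -12, 0, -2, 1]
  [-10, -6, -8, -17, 0, -4]
  [-10, -∞, -6, -15, -2, 0]
D(3):
  [0, -29, -16, -14, -15, -8]
  [-4, 0, -19, -11, -18, -12]
  [-15, -13, 0, -8, -12, -1]
  [1, -3, -12, 0, -2, 1]
  [-10, -6, -8, -16, 0, -4]
  [-10, -19, -6, -14, -2, 0]
D(4):
  [0, -17, -16, -14, -15, -8]
  [-4, 0, -19, -11, -13, -10]
  [-7, -11, 0, -8, -10, -1]
  [1, -3, -12, 0, -2, 1]
  [-10, -6, -8, -16, 0, -4]
  [-10, -17, -6, -14, -2, 0]
D(5):
  [0, -17, -16, -14, -15, -8]
  [-4, 0, -19, -11, -13, -10]
  [-7, -11, 0, -8, -10, -1]
  [1, -3, -10, 0, -2, 1]
  [-10, -6, -8, -16, 0, -4]
  [-10, -8, -6, -14, -2, 0]
D(6):
  [0, -16, -14, -14, -10, -8]
  [-4, 0, -16, -11, -12, -10]
  [-7, -9, 0, -8, -3, -1]
  [1, -3, -5, 0, -1, 1]
  [-10, -6, -8, -16, 0, -4]
  [-10, -8, -6, -14, -2, 0]
Answer: W*[5][3] = -8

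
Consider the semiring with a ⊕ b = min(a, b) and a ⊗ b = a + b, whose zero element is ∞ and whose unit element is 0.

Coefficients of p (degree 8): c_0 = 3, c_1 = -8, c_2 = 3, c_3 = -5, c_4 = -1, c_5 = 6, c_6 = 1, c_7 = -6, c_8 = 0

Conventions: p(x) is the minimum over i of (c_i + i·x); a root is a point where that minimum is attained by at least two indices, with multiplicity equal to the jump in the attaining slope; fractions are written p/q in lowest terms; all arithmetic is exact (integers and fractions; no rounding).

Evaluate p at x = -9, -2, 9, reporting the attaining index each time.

p(-9) = min(3+0·(-9)=3, -8+1·(-9)=-17, 3+2·(-9)=-15, -5+3·(-9)=-32, -1+4·(-9)=-37, 6+5·(-9)=-39, 1+6·(-9)=-53, -6+7·(-9)=-69, 0+8·(-9)=-72) = -72 (attained by i=8)
p(-2) = min(3+0·(-2)=3, -8+1·(-2)=-10, 3+2·(-2)=-1, -5+3·(-2)=-11, -1+4·(-2)=-9, 6+5·(-2)=-4, 1+6·(-2)=-11, -6+7·(-2)=-20, 0+8·(-2)=-16) = -20 (attained by i=7)
p(9) = min(3+0·9=3, -8+1·9=1, 3+2·9=21, -5+3·9=22, -1+4·9=35, 6+5·9=51, 1+6·9=55, -6+7·9=57, 0+8·9=72) = 1 (attained by i=1)
Answer: p(-9) = -72; p(-2) = -20; p(9) = 1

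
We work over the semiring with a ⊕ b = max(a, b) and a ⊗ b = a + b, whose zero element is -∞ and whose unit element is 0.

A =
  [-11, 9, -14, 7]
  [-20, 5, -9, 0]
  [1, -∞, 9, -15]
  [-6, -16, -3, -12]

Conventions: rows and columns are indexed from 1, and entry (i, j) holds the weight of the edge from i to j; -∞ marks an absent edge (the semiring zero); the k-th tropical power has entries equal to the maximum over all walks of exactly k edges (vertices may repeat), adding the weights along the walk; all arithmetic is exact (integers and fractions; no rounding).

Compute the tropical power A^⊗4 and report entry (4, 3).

A^⊗2:
  [1, 14, 4, 9]
  [-6, 10, 0, 5]
  [10, 10, 18, 8]
  [-2, 3, 6, 1]
A^⊗3:
  [5, 19, 13, 14]
  [1, 15, 9, 10]
  [19, 19, 27, 17]
  [7, 8, 15, 5]
A^⊗4:
  [14, 24, 22, 19]
  [10, 20, 18, 15]
  [28, 28, 36, 26]
  [16, 16, 24, 14]
Key observation: the optimum is the walk 4->3->3->3->3, with weight (-3) + 9 + 9 + 9 = 24.
Optimal value attained by: walk 4->3->3->3->3.
Answer: (A^⊗4)[4][3] = 24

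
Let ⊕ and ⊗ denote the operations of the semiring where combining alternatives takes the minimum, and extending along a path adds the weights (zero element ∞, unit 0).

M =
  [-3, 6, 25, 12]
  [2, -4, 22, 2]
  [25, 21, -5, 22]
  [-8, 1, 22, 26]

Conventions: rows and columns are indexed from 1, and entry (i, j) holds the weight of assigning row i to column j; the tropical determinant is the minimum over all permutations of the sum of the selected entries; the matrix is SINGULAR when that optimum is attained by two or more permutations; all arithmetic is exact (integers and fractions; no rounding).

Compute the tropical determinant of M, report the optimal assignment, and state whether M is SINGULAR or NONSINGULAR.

σ = (1, 2, 3, 4): (-3) + (-4) + (-5) + 26 = 14
σ = (1, 2, 4, 3): (-3) + (-4) + 22 + 22 = 37
σ = (1, 3, 2, 4): (-3) + 22 + 21 + 26 = 66
σ = (1, 3, 4, 2): (-3) + 22 + 22 + 1 = 42
σ = (1, 4, 2, 3): (-3) + 2 + 21 + 22 = 42
σ = (1, 4, 3, 2): (-3) + 2 + (-5) + 1 = -5
σ = (2, 1, 3, 4): 6 + 2 + (-5) + 26 = 29
σ = (2, 1, 4, 3): 6 + 2 + 22 + 22 = 52
σ = (2, 3, 1, 4): 6 + 22 + 25 + 26 = 79
σ = (2, 3, 4, 1): 6 + 22 + 22 + (-8) = 42
σ = (2, 4, 1, 3): 6 + 2 + 25 + 22 = 55
σ = (2, 4, 3, 1): 6 + 2 + (-5) + (-8) = -5
σ = (3, 1, 2, 4): 25 + 2 + 21 + 26 = 74
σ = (3, 1, 4, 2): 25 + 2 + 22 + 1 = 50
σ = (3, 2, 1, 4): 25 + (-4) + 25 + 26 = 72
σ = (3, 2, 4, 1): 25 + (-4) + 22 + (-8) = 35
σ = (3, 4, 1, 2): 25 + 2 + 25 + 1 = 53
σ = (3, 4, 2, 1): 25 + 2 + 21 + (-8) = 40
σ = (4, 1, 2, 3): 12 + 2 + 21 + 22 = 57
σ = (4, 1, 3, 2): 12 + 2 + (-5) + 1 = 10
σ = (4, 2, 1, 3): 12 + (-4) + 25 + 22 = 55
σ = (4, 2, 3, 1): 12 + (-4) + (-5) + (-8) = -5
σ = (4, 3, 1, 2): 12 + 22 + 25 + 1 = 60
σ = (4, 3, 2, 1): 12 + 22 + 21 + (-8) = 47
Optimal value attained by: σ = (1, 4, 3, 2).
Answer: det⊕(M) = -5; verdict: SINGULAR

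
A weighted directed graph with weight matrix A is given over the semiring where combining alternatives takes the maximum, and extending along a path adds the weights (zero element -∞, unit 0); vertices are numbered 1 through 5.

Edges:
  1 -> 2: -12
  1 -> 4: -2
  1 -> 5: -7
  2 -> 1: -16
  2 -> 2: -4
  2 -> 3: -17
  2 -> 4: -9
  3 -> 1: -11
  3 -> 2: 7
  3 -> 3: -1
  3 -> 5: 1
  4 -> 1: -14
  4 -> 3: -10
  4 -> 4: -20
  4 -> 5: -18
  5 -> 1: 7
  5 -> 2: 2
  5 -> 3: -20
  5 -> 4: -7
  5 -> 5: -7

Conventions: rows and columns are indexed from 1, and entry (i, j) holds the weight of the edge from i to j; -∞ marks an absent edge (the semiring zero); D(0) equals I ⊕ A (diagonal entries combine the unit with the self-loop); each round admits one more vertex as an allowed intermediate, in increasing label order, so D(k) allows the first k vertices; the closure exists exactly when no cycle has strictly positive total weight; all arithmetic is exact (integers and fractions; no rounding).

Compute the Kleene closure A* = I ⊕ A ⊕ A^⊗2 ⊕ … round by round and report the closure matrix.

D(0):
  [0, -12, -∞, -2, -7]
  [-16, 0, -17, -9, -∞]
  [-11, 7, 0, -∞, 1]
  [-14, -∞, -10, 0, -18]
  [7, 2, -20, -7, 0]
D(1):
  [0, -12, -∞, -2, -7]
  [-16, 0, -17, -9, -23]
  [-11, 7, 0, -13, 1]
  [-14, -26, -10, 0, -18]
  [7, 2, -20, 5, 0]
D(2):
  [0, -12, -29, -2, -7]
  [-16, 0, -17, -9, -23]
  [-9, 7, 0, -2, 1]
  [-14, -26, -10, 0, -18]
  [7, 2, -15, 5, 0]
D(3):
  [0, -12, -29, -2, -7]
  [-16, 0, -17, -9, -16]
  [-9, 7, 0, -2, 1]
  [-14, -3, -10, 0, -9]
  [7, 2, -15, 5, 0]
D(4):
  [0, -5, -12, -2, -7]
  [-16, 0, -17, -9, -16]
  [-9, 7, 0, -2, 1]
  [-14, -3, -10, 0, -9]
  [7, 2, -5, 5, 0]
D(5):
  [0, -5, -12, -2, -7]
  [-9, 0, -17, -9, -16]
  [8, 7, 0, 6, 1]
  [-2, -3, -10, 0, -9]
  [7, 2, -5, 5, 0]
Answer: A* = [[0, -5, -12, -2, -7], [-9, 0, -17, -9, -16], [8, 7, 0, 6, 1], [-2, -3, -10, 0, -9], [7, 2, -5, 5, 0]]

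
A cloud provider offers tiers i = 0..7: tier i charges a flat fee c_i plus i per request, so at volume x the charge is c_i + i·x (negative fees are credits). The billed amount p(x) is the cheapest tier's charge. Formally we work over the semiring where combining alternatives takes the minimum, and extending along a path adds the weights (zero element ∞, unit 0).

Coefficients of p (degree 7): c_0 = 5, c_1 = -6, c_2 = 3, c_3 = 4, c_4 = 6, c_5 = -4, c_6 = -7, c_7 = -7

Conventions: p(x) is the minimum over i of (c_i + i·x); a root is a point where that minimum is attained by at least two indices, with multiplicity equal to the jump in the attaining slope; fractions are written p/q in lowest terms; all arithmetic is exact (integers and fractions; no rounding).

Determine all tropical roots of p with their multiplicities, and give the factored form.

hull edge (i=0, c=5) to (i=1, c=-6): slope -11, span 1
hull edge (i=1, c=-6) to (i=6, c=-7): slope -1/5, span 5
hull edge (i=6, c=-7) to (i=7, c=-7): slope 0, span 1
Factored form: p(x) = -7 ⊗ (x ⊕ 0) ⊗ (x ⊕ 1/5) ⊗ (x ⊕ 1/5) ⊗ (x ⊕ 1/5) ⊗ (x ⊕ 1/5) ⊗ (x ⊕ 1/5) ⊗ (x ⊕ 11)
Answer: roots = 0 (mult 1), 1/5 (mult 5), 11 (mult 1)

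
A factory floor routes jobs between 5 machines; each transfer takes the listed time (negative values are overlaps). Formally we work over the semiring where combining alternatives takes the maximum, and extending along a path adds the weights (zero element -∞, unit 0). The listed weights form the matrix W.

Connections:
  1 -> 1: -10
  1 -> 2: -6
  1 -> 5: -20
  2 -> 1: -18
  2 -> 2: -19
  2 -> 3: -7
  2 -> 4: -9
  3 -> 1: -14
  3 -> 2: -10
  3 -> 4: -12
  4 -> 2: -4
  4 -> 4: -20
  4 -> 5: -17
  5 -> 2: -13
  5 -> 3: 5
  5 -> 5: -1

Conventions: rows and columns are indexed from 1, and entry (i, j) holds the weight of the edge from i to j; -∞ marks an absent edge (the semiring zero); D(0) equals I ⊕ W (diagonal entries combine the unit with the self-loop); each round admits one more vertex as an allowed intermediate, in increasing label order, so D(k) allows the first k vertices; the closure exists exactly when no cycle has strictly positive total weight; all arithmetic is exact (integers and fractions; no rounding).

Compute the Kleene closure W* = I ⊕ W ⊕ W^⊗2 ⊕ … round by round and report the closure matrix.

D(0):
  [0, -6, -∞, -∞, -20]
  [-18, 0, -7, -9, -∞]
  [-14, -10, 0, -12, -∞]
  [-∞, -4, -∞, 0, -17]
  [-∞, -13, 5, -∞, 0]
D(1):
  [0, -6, -∞, -∞, -20]
  [-18, 0, -7, -9, -38]
  [-14, -10, 0, -12, -34]
  [-∞, -4, -∞, 0, -17]
  [-∞, -13, 5, -∞, 0]
D(2):
  [0, -6, -13, -15, -20]
  [-18, 0, -7, -9, -38]
  [-14, -10, 0, -12, -34]
  [-22, -4, -11, 0, -17]
  [-31, -13, 5, -22, 0]
D(3):
  [0, -6, -13, -15, -20]
  [-18, 0, -7, -9, -38]
  [-14, -10, 0, -12, -34]
  [-22, -4, -11, 0, -17]
  [-9, -5, 5, -7, 0]
D(4):
  [0, -6, -13, -15, -20]
  [-18, 0, -7, -9, -26]
  [-14, -10, 0, -12, -29]
  [-22, -4, -11, 0, -17]
  [-9, -5, 5, -7, 0]
D(5):
  [0, -6, -13, -15, -20]
  [-18, 0, -7, -9, -26]
  [-14, -10, 0, -12, -29]
  [-22, -4, -11, 0, -17]
  [-9, -5, 5, -7, 0]
Answer: W* = [[0, -6, -13, -15, -20], [-18, 0, -7, -9, -26], [-14, -10, 0, -12, -29], [-22, -4, -11, 0, -17], [-9, -5, 5, -7, 0]]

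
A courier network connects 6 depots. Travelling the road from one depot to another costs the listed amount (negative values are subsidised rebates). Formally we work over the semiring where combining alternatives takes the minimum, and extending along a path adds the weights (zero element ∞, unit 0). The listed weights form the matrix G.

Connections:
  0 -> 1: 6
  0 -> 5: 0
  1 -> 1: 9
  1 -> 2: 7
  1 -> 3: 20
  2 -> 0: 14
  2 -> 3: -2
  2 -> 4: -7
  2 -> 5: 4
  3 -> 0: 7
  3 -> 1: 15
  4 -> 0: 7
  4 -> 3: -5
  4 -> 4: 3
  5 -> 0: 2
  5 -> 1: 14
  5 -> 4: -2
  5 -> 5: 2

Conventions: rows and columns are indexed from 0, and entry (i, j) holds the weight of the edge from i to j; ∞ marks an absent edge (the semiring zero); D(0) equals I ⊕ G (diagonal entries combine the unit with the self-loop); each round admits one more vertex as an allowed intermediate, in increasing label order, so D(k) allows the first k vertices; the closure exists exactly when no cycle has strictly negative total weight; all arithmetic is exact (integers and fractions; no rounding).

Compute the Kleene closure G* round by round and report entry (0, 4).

D(0):
  [0, 6, ∞, ∞, ∞, 0]
  [∞, 0, 7, 20, ∞, ∞]
  [14, ∞, 0, -2, -7, 4]
  [7, 15, ∞, 0, ∞, ∞]
  [7, ∞, ∞, -5, 0, ∞]
  [2, 14, ∞, ∞, -2, 0]
D(1):
  [0, 6, ∞, ∞, ∞, 0]
  [∞, 0, 7, 20, ∞, ∞]
  [14, 20, 0, -2, -7, 4]
  [7, 13, ∞, 0, ∞, 7]
  [7, 13, ∞, -5, 0, 7]
  [2, 8, ∞, ∞, -2, 0]
D(2):
  [0, 6, 13, 26, ∞, 0]
  [∞, 0, 7, 20, ∞, ∞]
  [14, 20, 0, -2, -7, 4]
  [7, 13, 20, 0, ∞, 7]
  [7, 13, 20, -5, 0, 7]
  [2, 8, 15, 28, -2, 0]
D(3):
  [0, 6, 13, 11, 6, 0]
  [21, 0, 7, 5, 0, 11]
  [14, 20, 0, -2, -7, 4]
  [7, 13, 20, 0, 13, 7]
  [7, 13, 20, -5, 0, 7]
  [2, 8, 15, 13, -2, 0]
D(4):
  [0, 6, 13, 11, 6, 0]
  [12, 0, 7, 5, 0, 11]
  [5, 11, 0, -2, -7, 4]
  [7, 13, 20, 0, 13, 7]
  [2, 8, 15, -5, 0, 2]
  [2, 8, 15, 13, -2, 0]
D(5):
  [0, 6, 13, 1, 6, 0]
  [2, 0, 7, -5, 0, 2]
  [-5, 1, 0, -12, -7, -5]
  [7, 13, 20, 0, 13, 7]
  [2, 8, 15, -5, 0, 2]
  [0, 6, 13, -7, -2, 0]
D(6):
  [0, 6, 13, -7, -2, 0]
  [2, 0, 7, -5, 0, 2]
  [-5, 1, 0, -12, -7, -5]
  [7, 13, 20, 0, 5, 7]
  [2, 8, 15, -5, 0, 2]
  [0, 6, 13, -7, -2, 0]
Answer: G*[0][4] = -2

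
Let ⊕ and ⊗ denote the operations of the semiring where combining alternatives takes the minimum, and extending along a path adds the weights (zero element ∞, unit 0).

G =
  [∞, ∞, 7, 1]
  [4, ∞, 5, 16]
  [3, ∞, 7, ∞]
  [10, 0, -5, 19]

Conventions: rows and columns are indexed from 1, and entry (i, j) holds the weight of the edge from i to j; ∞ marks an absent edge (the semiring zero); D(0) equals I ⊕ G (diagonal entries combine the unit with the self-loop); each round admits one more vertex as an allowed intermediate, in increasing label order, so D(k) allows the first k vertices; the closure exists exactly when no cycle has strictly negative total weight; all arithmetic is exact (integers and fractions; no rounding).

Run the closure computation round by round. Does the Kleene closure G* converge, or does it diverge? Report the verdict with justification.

D(0):
  [0, ∞, 7, 1]
  [4, 0, 5, 16]
  [3, ∞, 0, ∞]
  [10, 0, -5, 0]
D(1):
  [0, ∞, 7, 1]
  [4, 0, 5, 5]
  [3, ∞, 0, 4]
  [10, 0, -5, 0]
D(2):
  [0, ∞, 7, 1]
  [4, 0, 5, 5]
  [3, ∞, 0, 4]
  [4, 0, -5, 0]
Detection: at round 3, diagonal entry (4, 4) turns strictly negative.
Key observation: the cycle 4->3->1->4 has total weight (-5) + 3 + 1, which is strictly negative.
Answer: DIVERGES — negative cycle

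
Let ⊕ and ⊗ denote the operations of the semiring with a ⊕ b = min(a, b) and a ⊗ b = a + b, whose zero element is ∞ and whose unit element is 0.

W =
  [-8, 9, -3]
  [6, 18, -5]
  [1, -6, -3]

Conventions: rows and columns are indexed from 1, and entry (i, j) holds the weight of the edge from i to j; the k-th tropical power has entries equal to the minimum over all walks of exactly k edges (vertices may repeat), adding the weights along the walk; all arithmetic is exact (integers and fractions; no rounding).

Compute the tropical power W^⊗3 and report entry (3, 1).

W^⊗2:
  [-16, -9, -11]
  [-4, -11, -8]
  [-7, -9, -11]
W^⊗3:
  [-24, -17, -19]
  [-12, -14, -16]
  [-15, -17, -14]
Key observation: the optimum is the walk 3->1->1->1, with weight 1 + (-8) + (-8) = -15.
Optimal value attained by: walk 3->1->1->1.
Answer: (W^⊗3)[3][1] = -15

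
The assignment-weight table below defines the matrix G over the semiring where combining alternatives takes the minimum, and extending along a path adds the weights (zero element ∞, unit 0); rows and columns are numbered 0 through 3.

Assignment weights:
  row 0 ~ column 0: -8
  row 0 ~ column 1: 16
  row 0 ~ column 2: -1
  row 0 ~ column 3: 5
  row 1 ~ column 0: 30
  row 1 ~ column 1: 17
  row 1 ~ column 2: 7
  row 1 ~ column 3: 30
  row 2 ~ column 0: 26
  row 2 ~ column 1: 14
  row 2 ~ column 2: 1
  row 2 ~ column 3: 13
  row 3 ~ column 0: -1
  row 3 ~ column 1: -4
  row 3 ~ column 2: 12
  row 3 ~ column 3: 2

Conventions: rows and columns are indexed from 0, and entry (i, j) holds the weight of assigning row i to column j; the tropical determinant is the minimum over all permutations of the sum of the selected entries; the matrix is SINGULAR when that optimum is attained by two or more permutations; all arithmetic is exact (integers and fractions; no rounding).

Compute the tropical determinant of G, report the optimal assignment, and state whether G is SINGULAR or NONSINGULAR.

σ = (0, 1, 2, 3): (-8) + 17 + 1 + 2 = 12
σ = (0, 1, 3, 2): (-8) + 17 + 13 + 12 = 34
σ = (0, 2, 1, 3): (-8) + 7 + 14 + 2 = 15
σ = (0, 2, 3, 1): (-8) + 7 + 13 + (-4) = 8
σ = (0, 3, 1, 2): (-8) + 30 + 14 + 12 = 48
σ = (0, 3, 2, 1): (-8) + 30 + 1 + (-4) = 19
σ = (1, 0, 2, 3): 16 + 30 + 1 + 2 = 49
σ = (1, 0, 3, 2): 16 + 30 + 13 + 12 = 71
σ = (1, 2, 0, 3): 16 + 7 + 26 + 2 = 51
σ = (1, 2, 3, 0): 16 + 7 + 13 + (-1) = 35
σ = (1, 3, 0, 2): 16 + 30 + 26 + 12 = 84
σ = (1, 3, 2, 0): 16 + 30 + 1 + (-1) = 46
σ = (2, 0, 1, 3): (-1) + 30 + 14 + 2 = 45
σ = (2, 0, 3, 1): (-1) + 30 + 13 + (-4) = 38
σ = (2, 1, 0, 3): (-1) + 17 + 26 + 2 = 44
σ = (2, 1, 3, 0): (-1) + 17 + 13 + (-1) = 28
σ = (2, 3, 0, 1): (-1) + 30 + 26 + (-4) = 51
σ = (2, 3, 1, 0): (-1) + 30 + 14 + (-1) = 42
σ = (3, 0, 1, 2): 5 + 30 + 14 + 12 = 61
σ = (3, 0, 2, 1): 5 + 30 + 1 + (-4) = 32
σ = (3, 1, 0, 2): 5 + 17 + 26 + 12 = 60
σ = (3, 1, 2, 0): 5 + 17 + 1 + (-1) = 22
σ = (3, 2, 0, 1): 5 + 7 + 26 + (-4) = 34
σ = (3, 2, 1, 0): 5 + 7 + 14 + (-1) = 25
Optimal value attained by: σ = (0, 2, 3, 1).
Answer: det⊕(G) = 8; verdict: NONSINGULAR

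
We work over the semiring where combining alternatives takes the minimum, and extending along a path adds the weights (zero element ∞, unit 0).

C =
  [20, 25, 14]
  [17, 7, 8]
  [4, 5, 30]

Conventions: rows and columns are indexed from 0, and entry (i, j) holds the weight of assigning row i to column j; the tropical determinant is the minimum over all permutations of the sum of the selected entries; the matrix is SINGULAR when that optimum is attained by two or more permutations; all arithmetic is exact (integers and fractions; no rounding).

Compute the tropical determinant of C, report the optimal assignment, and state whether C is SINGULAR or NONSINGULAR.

σ = (0, 1, 2): 20 + 7 + 30 = 57
σ = (0, 2, 1): 20 + 8 + 5 = 33
σ = (1, 0, 2): 25 + 17 + 30 = 72
σ = (1, 2, 0): 25 + 8 + 4 = 37
σ = (2, 0, 1): 14 + 17 + 5 = 36
σ = (2, 1, 0): 14 + 7 + 4 = 25
Optimal value attained by: σ = (2, 1, 0).
Answer: det⊕(C) = 25; verdict: NONSINGULAR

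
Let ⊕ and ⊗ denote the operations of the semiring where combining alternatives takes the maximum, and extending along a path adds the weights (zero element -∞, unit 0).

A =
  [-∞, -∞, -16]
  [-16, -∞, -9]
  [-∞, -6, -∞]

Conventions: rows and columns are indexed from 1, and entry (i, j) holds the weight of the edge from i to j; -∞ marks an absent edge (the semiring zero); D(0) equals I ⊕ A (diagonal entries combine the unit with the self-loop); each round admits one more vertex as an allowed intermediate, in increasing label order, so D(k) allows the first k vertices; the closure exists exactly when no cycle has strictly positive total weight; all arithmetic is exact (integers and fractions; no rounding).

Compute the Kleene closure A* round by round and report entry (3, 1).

D(0):
  [0, -∞, -16]
  [-16, 0, -9]
  [-∞, -6, 0]
D(1):
  [0, -∞, -16]
  [-16, 0, -9]
  [-∞, -6, 0]
D(2):
  [0, -∞, -16]
  [-16, 0, -9]
  [-22, -6, 0]
D(3):
  [0, -22, -16]
  [-16, 0, -9]
  [-22, -6, 0]
Answer: A*[3][1] = -22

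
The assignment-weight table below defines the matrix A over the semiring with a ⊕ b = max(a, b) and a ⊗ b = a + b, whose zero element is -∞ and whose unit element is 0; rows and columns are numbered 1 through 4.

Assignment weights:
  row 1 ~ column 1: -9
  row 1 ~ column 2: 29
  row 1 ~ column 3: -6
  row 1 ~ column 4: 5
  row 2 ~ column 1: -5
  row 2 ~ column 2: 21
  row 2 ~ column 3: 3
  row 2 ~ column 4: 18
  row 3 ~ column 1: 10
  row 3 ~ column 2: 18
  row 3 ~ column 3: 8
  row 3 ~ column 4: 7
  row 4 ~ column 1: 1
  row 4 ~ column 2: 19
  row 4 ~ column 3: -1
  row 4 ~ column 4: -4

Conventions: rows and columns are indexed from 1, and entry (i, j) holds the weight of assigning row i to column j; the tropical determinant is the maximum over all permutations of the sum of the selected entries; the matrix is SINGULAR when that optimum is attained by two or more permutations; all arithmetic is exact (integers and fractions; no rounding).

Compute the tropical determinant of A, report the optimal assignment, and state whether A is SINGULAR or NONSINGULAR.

σ = (1, 2, 3, 4): (-9) + 21 + 8 + (-4) = 16
σ = (1, 2, 4, 3): (-9) + 21 + 7 + (-1) = 18
σ = (1, 3, 2, 4): (-9) + 3 + 18 + (-4) = 8
σ = (1, 3, 4, 2): (-9) + 3 + 7 + 19 = 20
σ = (1, 4, 2, 3): (-9) + 18 + 18 + (-1) = 26
σ = (1, 4, 3, 2): (-9) + 18 + 8 + 19 = 36
σ = (2, 1, 3, 4): 29 + (-5) + 8 + (-4) = 28
σ = (2, 1, 4, 3): 29 + (-5) + 7 + (-1) = 30
σ = (2, 3, 1, 4): 29 + 3 + 10 + (-4) = 38
σ = (2, 3, 4, 1): 29 + 3 + 7 + 1 = 40
σ = (2, 4, 1, 3): 29 + 18 + 10 + (-1) = 56
σ = (2, 4, 3, 1): 29 + 18 + 8 + 1 = 56
σ = (3, 1, 2, 4): (-6) + (-5) + 18 + (-4) = 3
σ = (3, 1, 4, 2): (-6) + (-5) + 7 + 19 = 15
σ = (3, 2, 1, 4): (-6) + 21 + 10 + (-4) = 21
σ = (3, 2, 4, 1): (-6) + 21 + 7 + 1 = 23
σ = (3, 4, 1, 2): (-6) + 18 + 10 + 19 = 41
σ = (3, 4, 2, 1): (-6) + 18 + 18 + 1 = 31
σ = (4, 1, 2, 3): 5 + (-5) + 18 + (-1) = 17
σ = (4, 1, 3, 2): 5 + (-5) + 8 + 19 = 27
σ = (4, 2, 1, 3): 5 + 21 + 10 + (-1) = 35
σ = (4, 2, 3, 1): 5 + 21 + 8 + 1 = 35
σ = (4, 3, 1, 2): 5 + 3 + 10 + 19 = 37
σ = (4, 3, 2, 1): 5 + 3 + 18 + 1 = 27
Optimal value attained by: σ = (2, 4, 1, 3).
Answer: det⊕(A) = 56; verdict: SINGULAR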